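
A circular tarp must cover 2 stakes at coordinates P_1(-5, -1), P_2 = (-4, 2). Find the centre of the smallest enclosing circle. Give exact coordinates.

(-4.5, 0.5)

The smallest circle enclosing two points has them as diameter endpoints.
Centre = midpoint = (-4.5, 0.5); r² = |P_1P_2|²/4 = 10/4 = 2.5.
Centre = (-4.5, 0.5).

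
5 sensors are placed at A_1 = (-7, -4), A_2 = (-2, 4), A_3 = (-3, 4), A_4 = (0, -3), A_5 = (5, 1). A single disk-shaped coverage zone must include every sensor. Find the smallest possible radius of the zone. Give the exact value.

By Welzl's lemma the MEC is supported by two points (diametrically opposite) or three points (on a circumcircle).
The farthest pair is A_1–A_5 with squared distance 169. The circle on this segment as diameter has centre (-1, -1.5) and r² = 169/4 = 42.25.
Check A_2: distance² to centre = 31.25 ≤ 42.25, so it lies inside.
All remaining points lie in this disk, and no smaller disk contains both endpoints, so this is the minimum enclosing circle.
r = √(42.25) = 6.5.

6.5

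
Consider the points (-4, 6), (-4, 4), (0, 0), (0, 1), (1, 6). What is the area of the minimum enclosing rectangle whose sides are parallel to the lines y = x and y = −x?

In coordinates u = x + y, v = x − y the rectangle is axis-aligned; the map (x,y)→(u,v) scales areas by 2.
u-values: 2, 0, 0, 1, 7; range = 7 − 0 = 7.
v-values: -10, -8, 0, -1, -5; range = 0 − (-10) = 10.
Area = (7 × 10) / 2 = 35.

35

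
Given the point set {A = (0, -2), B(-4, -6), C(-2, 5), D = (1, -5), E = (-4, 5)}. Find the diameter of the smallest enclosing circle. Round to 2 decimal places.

11.40

A smallest enclosing disk is always determined by at most three of the input points on its boundary.
The minimum enclosing circle is determined by three boundary points: B, D, E.
Their circumcentre is (-2.5, -0.5) with r² = 32.5.
The farthest remaining point C is at distance² 30.5 ≤ 32.5.
Diameter = 2r = 2√(32.5) ≈ 11.40.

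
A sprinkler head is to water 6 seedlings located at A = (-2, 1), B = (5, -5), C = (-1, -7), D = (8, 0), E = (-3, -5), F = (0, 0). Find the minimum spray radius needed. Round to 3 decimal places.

6.042

The farthest pair is D–E with squared distance 146. The circle on this segment as diameter has centre (2.5, -2.5) and r² = 146/4 = 36.5.
Check A: distance² to centre = 32.5 ≤ 36.5, so it lies inside.
All remaining points lie in this disk, and no smaller disk contains both endpoints, so this is the minimum enclosing circle.
r = √(36.5) ≈ 6.042.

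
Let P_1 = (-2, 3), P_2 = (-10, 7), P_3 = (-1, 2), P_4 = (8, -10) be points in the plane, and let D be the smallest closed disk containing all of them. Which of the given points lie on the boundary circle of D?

P_2, P_4

The farthest pair is P_2–P_4 with squared distance 613. The circle on this segment as diameter has centre (-1, -1.5) and r² = 613/4 = 153.25.
Check P_1: distance² to centre = 21.25 ≤ 153.25, so it lies inside.
All remaining points lie in this disk, and no smaller disk contains both endpoints, so this is the minimum enclosing circle.
The points at distance exactly r from the centre are P_2, P_4 — 2 points.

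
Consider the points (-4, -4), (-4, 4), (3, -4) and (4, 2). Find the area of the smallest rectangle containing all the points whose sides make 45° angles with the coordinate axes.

105

In coordinates u = x + y, v = x − y the rectangle is axis-aligned; the map (x,y)→(u,v) scales areas by 2.
u-values: -8, 0, -1, 6; range = 6 − (-8) = 14.
v-values: 0, -8, 7, 2; range = 7 − (-8) = 15.
Area = (14 × 15) / 2 = 105.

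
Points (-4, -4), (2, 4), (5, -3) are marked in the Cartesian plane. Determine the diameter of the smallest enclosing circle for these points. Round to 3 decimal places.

10.449

Call the three points A, B, C in the order given.
Side lengths²: AB² = 100, AC² = 82, BC² = 58.
Since AB² = 100 < 82 + 58 = 140, the triangle is acute, so the smallest enclosing circle is the circumcircle.
Circumcentre = (7/33, -10/11), r² = 29725/1089.
Diameter = 2r = 2√(29725/1089) ≈ 10.449.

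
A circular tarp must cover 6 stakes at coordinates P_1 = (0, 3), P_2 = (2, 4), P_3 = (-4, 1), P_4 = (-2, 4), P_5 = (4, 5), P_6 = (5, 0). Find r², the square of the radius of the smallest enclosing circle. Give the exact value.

A smallest enclosing disk is always determined by at most three of the input points on its boundary.
The minimum enclosing circle is determined by three boundary points: P_3, P_5, P_6.
Their circumcentre is (7/11, 19/11) with r² = 2665/121.
The farthest remaining point P_4 is at distance² 1466/121 ≤ 2665/121.

2665/121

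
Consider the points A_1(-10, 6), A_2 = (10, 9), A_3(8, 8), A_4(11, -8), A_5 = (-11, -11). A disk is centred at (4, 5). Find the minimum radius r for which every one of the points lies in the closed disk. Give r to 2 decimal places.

21.93

The required radius is the distance from (4, 5) to the farthest point.
Squared distances: 197, 52, 25, 218, 481.
Maximum is 481, attained at A_5.
r = √481 ≈ 21.93.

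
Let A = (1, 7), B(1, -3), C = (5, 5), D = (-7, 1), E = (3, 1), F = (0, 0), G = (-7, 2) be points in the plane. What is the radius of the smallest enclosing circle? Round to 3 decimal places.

6.325

The farthest pair is C–D with squared distance 160. The circle on this segment as diameter has centre (-1, 3) and r² = 160/4 = 40.
Check A: distance² to centre = 20 ≤ 40, so it lies inside.
All remaining points lie in this disk, and no smaller disk contains both endpoints, so this is the minimum enclosing circle.
r = √40 ≈ 6.325.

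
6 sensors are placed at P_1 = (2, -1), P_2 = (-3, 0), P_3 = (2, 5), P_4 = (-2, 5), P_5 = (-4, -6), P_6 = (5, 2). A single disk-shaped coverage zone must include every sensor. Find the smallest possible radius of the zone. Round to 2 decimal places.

6.28

A smallest enclosing disk is always determined by at most three of the input points on its boundary.
The minimum enclosing circle is determined by three boundary points: P_3, P_5, P_6.
Their circumcentre is (-23/34, -23/34) with r² = 22765/578.
The farthest remaining point P_4 is at distance² 19637/578 ≤ 22765/578.
r = √(22765/578) ≈ 6.28.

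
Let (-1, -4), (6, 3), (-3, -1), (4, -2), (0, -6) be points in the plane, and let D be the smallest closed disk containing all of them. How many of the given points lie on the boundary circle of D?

The minimum enclosing circle is determined by three boundary points: (6, 3), (-3, -1), (0, -6).
Their circumcentre is (93/38, -43/38) with r² = 21437/722.
The farthest remaining point (-1, -4) is at distance² 14521/722 ≤ 21437/722.
The points at distance exactly r from the centre are (6, 3), (-3, -1), (0, -6) — 3 points.

3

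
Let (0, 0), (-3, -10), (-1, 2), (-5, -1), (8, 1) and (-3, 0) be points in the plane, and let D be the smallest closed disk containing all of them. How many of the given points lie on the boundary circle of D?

The minimum enclosing circle of a finite set is fixed by two of the points (as a diameter) or three (as a circumcircle).
The minimum enclosing circle is determined by three boundary points: (-3, -10), (-5, -1), (8, 1).
Their circumcentre is (47/22, -91/22) with r² = 14705/242.
The farthest remaining point (-1, 2) is at distance² 11493/242 ≤ 14705/242.
The points at distance exactly r from the centre are (-3, -10), (-5, -1), (8, 1) — 3 points.

3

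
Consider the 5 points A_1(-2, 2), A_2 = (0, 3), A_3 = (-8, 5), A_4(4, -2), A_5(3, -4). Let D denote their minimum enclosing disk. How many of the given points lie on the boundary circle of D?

2

By Welzl's lemma the MEC is supported by two points (diametrically opposite) or three points (on a circumcircle).
The farthest pair is A_3–A_5 with squared distance 202. The circle on this segment as diameter has centre (-2.5, 0.5) and r² = 202/4 = 50.5.
Check A_1: distance² to centre = 2.5 ≤ 50.5, so it lies inside.
All remaining points lie in this disk, and no smaller disk contains both endpoints, so this is the minimum enclosing circle.
The points at distance exactly r from the centre are A_3, A_5 — 2 points.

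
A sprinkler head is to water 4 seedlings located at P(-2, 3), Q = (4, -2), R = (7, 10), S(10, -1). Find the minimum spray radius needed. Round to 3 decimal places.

6.852

By Welzl's lemma the MEC is supported by two points (diametrically opposite) or three points (on a circumcircle).
The minimum enclosing circle is determined by three boundary points: P, R, S.
Their circumcentre is (29/6, 3.5) with r² = 845/18.
The farthest remaining point Q is at distance² 557/18 ≤ 845/18.
r = √(845/18) ≈ 6.852.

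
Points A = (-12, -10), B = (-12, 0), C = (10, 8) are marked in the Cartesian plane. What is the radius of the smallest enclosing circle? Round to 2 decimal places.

14.21

Side lengths²: AB² = 100, AC² = 808, BC² = 548.
Since AC² = 808 ≥ 548 + 100 = 648, the angle opposite AC is not acute, so the smallest enclosing circle has AC as diameter.
Centre = midpoint of AC = (-1, -1), r² = 808/4 = 202.
r = √202 ≈ 14.21.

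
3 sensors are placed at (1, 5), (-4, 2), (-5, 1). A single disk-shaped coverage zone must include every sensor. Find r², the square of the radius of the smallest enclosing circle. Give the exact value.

13

Call the three points A, B, C in the order given.
Side lengths²: AB² = 34, AC² = 52, BC² = 2.
Since AC² = 52 ≥ 34 + 2 = 36, the angle opposite AC is not acute, so the smallest enclosing circle has AC as diameter.
Centre = midpoint of AC = (-2, 3), r² = 52/4 = 13.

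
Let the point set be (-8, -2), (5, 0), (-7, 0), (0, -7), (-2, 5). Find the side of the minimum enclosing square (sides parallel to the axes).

13

The bounding box has width 13 and height 12.
An axis-aligned square enclosing the set must have side ≥ max(width, height).
So the minimum side is max(13, 12) = 13.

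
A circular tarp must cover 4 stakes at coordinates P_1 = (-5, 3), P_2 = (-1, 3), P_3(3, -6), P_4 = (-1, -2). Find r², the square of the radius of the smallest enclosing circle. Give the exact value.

36.25

The minimum enclosing circle of a finite set is fixed by two of the points (as a diameter) or three (as a circumcircle).
The farthest pair is P_1–P_3 with squared distance 145. The circle on this segment as diameter has centre (-1, -1.5) and r² = 145/4 = 36.25.
Check P_2: distance² to centre = 20.25 ≤ 36.25, so it lies inside.
All remaining points lie in this disk, and no smaller disk contains both endpoints, so this is the minimum enclosing circle.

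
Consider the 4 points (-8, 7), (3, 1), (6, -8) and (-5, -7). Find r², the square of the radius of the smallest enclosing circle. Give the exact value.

105.25

The farthest pair is (-8, 7)–(6, -8) with squared distance 421. The circle on this segment as diameter has centre (-1, -0.5) and r² = 421/4 = 105.25.
Check (3, 1): distance² to centre = 18.25 ≤ 105.25, so it lies inside.
All remaining points lie in this disk, and no smaller disk contains both endpoints, so this is the minimum enclosing circle.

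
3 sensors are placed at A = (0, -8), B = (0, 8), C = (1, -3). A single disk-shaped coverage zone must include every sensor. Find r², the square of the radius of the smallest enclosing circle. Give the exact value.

Side lengths²: AB² = 256, AC² = 26, BC² = 122.
Since AB² = 256 ≥ 122 + 26 = 148, the angle opposite AB is not acute, so the smallest enclosing circle has AB as diameter.
Centre = midpoint of AB = (0, 0), r² = 256/4 = 64.

64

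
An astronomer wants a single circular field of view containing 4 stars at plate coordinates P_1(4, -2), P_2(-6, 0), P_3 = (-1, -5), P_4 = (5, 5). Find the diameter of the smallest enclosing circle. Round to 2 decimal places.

12.45

A smallest enclosing disk is always determined by at most three of the input points on its boundary.
The minimum enclosing circle is determined by three boundary points: P_2, P_3, P_4.
Their circumcentre is (0.125, 1.125) with r² = 38.78125.
The farthest remaining point P_1 is at distance² 24.78125 ≤ 38.78125.
Diameter = 2r = 2√(38.78125) ≈ 12.45.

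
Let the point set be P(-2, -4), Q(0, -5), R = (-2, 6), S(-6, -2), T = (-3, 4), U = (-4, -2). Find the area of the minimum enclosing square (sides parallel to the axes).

121

The bounding box has width 6 and height 11.
An axis-aligned square enclosing the set must have side ≥ max(width, height).
So the minimum side is max(6, 11) = 11.
Area = 11² = 121.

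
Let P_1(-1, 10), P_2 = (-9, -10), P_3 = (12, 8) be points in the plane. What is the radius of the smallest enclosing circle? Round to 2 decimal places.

Side lengths²: P_1P_2² = 464, P_1P_3² = 173, P_2P_3² = 765.
Since P_2P_3² = 765 ≥ 464 + 173 = 637, the angle opposite P_2P_3 is not acute, so the smallest enclosing circle has P_2P_3 as diameter.
Centre = midpoint of P_2P_3 = (1.5, -1), r² = 765/4 = 191.25.
r = √(191.25) ≈ 13.83.

13.83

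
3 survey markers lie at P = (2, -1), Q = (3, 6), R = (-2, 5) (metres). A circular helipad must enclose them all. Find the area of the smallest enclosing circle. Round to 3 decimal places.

45.928

Side lengths²: PQ² = 50, PR² = 52, QR² = 26.
Since PR² = 52 < 50 + 26 = 76, the triangle is acute, so the smallest enclosing circle is the circumcircle.
Circumcentre = (18/17, 46/17), r² = 4225/289.
Area = π·r² = π·4225/289 ≈ 45.928.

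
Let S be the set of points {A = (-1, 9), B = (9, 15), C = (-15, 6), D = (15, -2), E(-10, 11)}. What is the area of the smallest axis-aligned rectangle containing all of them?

510

x ranges over [-15, 15], width 30.
y ranges over [-2, 15], height 17.
Area = 30 × 17 = 510.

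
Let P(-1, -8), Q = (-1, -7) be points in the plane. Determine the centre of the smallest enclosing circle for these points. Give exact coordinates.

The smallest circle enclosing two points has them as diameter endpoints.
Centre = midpoint = (-1, -7.5); r² = |PQ|²/4 = 1/4 = 0.25.
Centre = (-1, -7.5).

(-1, -7.5)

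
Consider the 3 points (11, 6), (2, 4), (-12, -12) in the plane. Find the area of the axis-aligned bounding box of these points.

414

x ranges over [-12, 11], width 23.
y ranges over [-12, 6], height 18.
Area = 23 × 18 = 414.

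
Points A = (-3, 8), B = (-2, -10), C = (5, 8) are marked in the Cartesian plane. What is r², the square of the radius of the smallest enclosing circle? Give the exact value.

121225/1296

Side lengths²: AB² = 325, AC² = 64, BC² = 373.
Since BC² = 373 < 325 + 64 = 389, the triangle is acute, so the smallest enclosing circle is the circumcircle.
Circumcentre = (1, -29/36), r² = 121225/1296.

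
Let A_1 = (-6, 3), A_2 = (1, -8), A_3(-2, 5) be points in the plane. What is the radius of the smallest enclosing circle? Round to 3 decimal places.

Side lengths²: A_1A_2² = 170, A_1A_3² = 20, A_2A_3² = 178.
Since A_2A_3² = 178 < 170 + 20 = 190, the triangle is acute, so the smallest enclosing circle is the circumcircle.
Circumcentre = (-34/29, -48/29), r² = 37825/841.
r = √(37825/841) ≈ 6.706.

6.706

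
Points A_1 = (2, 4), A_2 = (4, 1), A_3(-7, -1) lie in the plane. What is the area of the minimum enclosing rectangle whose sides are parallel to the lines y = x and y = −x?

In coordinates u = x + y, v = x − y the rectangle is axis-aligned; the map (x,y)→(u,v) scales areas by 2.
u-values: 6, 5, -8; range = 6 − (-8) = 14.
v-values: -2, 3, -6; range = 3 − (-6) = 9.
Area = (14 × 9) / 2 = 63.

63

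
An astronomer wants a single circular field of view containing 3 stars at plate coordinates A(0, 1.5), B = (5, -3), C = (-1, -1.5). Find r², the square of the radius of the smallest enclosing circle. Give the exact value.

Side lengths²: AB² = 45.25, AC² = 10, BC² = 38.25.
Since AB² = 45.25 < 38.25 + 10 = 48.25, the triangle is acute, so the smallest enclosing circle is the circumcircle.
Circumcentre = (121/52, -49/52), r² = 15385/1352.

15385/1352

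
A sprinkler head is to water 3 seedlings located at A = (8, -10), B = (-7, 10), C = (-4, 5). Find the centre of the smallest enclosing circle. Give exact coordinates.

Side lengths²: AB² = 625, AC² = 369, BC² = 34.
Since AB² = 625 ≥ 369 + 34 = 403, the angle opposite AB is not acute, so the smallest enclosing circle has AB as diameter.
Centre = midpoint of AB = (0.5, 0), r² = 625/4 = 156.25.
Centre = (0.5, 0).

(0.5, 0)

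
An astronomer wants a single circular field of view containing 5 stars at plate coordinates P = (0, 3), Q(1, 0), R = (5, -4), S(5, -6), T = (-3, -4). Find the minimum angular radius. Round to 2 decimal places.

By Welzl's lemma the MEC is supported by two points (diametrically opposite) or three points (on a circumcircle).
The minimum enclosing circle is determined by three boundary points: P, S, T.
Their circumcentre is (55/31, -59/31) with r² = 26129/961.
The farthest remaining point R is at distance² 14225/961 ≤ 26129/961.
r = √(26129/961) ≈ 5.21.

5.21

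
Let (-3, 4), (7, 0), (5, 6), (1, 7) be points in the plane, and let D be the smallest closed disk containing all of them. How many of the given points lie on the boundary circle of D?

2

The farthest pair is (-3, 4)–(7, 0) with squared distance 116. The circle on this segment as diameter has centre (2, 2) and r² = 116/4 = 29.
Check (5, 6): distance² to centre = 25 ≤ 29, so it lies inside.
All remaining points lie in this disk, and no smaller disk contains both endpoints, so this is the minimum enclosing circle.
The points at distance exactly r from the centre are (-3, 4), (7, 0) — 2 points.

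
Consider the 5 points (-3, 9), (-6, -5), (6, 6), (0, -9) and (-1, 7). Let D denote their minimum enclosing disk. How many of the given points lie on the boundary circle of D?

3

A smallest enclosing disk is always determined by at most three of the input points on its boundary.
The minimum enclosing circle is determined by three boundary points: (-3, 9), (6, 6), (0, -9).
Their circumcentre is (-33/34, 3/34) with r² = 48285/578.
The farthest remaining point (-6, -5) is at distance² 29585/578 ≤ 48285/578.
The points at distance exactly r from the centre are (-3, 9), (6, 6), (0, -9) — 3 points.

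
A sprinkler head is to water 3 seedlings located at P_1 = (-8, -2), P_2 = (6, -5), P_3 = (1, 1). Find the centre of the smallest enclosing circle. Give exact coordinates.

(-1, -3.5)

Side lengths²: P_1P_2² = 205, P_1P_3² = 90, P_2P_3² = 61.
Since P_1P_2² = 205 ≥ 90 + 61 = 151, the angle opposite P_1P_2 is not acute, so the smallest enclosing circle has P_1P_2 as diameter.
Centre = midpoint of P_1P_2 = (-1, -3.5), r² = 205/4 = 51.25.
Centre = (-1, -3.5).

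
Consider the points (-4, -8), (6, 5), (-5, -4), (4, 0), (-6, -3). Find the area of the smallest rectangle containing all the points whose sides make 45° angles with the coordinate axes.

In coordinates u = x + y, v = x − y the rectangle is axis-aligned; the map (x,y)→(u,v) scales areas by 2.
u-values: -12, 11, -9, 4, -9; range = 11 − (-12) = 23.
v-values: 4, 1, -1, 4, -3; range = 4 − (-3) = 7.
Area = (23 × 7) / 2 = 80.5.

80.5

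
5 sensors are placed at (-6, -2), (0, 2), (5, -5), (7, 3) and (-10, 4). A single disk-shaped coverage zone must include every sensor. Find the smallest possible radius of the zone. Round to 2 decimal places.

8.90

The minimum enclosing circle is determined by three boundary points: (5, -5), (7, 3), (-10, 4).
Their circumcentre is (-38/23, 21/23) with r² = 41905/529.
The farthest remaining point (-6, -2) is at distance² 14489/529 ≤ 41905/529.
r = √(41905/529) ≈ 8.90.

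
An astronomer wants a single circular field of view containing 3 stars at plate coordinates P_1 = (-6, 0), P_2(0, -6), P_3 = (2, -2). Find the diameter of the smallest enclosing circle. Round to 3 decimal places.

Side lengths²: P_1P_2² = 72, P_1P_3² = 68, P_2P_3² = 20.
Since P_1P_2² = 72 < 68 + 20 = 88, the triangle is acute, so the smallest enclosing circle is the circumcircle.
Circumcentre = (-7/3, -7/3), r² = 170/9.
Diameter = 2r = 2√(170/9) ≈ 8.692.

8.692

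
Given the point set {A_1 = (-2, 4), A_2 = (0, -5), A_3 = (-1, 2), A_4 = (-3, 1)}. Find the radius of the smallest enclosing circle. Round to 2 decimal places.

4.61

The farthest pair is A_1–A_2 with squared distance 85. The circle on this segment as diameter has centre (-1, -0.5) and r² = 85/4 = 21.25.
Check A_3: distance² to centre = 6.25 ≤ 21.25, so it lies inside.
All remaining points lie in this disk, and no smaller disk contains both endpoints, so this is the minimum enclosing circle.
r = √(21.25) ≈ 4.61.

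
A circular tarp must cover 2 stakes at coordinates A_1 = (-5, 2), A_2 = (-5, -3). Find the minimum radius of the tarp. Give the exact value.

2.5

The smallest circle enclosing two points has them as diameter endpoints.
Centre = midpoint = (-5, -0.5); r² = |A_1A_2|²/4 = 25/4 = 6.25.
r = √(6.25) = 2.5.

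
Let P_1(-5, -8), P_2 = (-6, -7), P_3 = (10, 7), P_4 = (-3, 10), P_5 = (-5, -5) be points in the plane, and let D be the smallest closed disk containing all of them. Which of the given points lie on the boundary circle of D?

The minimum enclosing circle of a finite set is fixed by two of the points (as a diameter) or three (as a circumcircle).
The minimum enclosing circle is determined by three boundary points: P_1, P_3, P_4.
Their circumcentre is (1.625, 0.375) with r² = 114.03125.
The farthest remaining point P_2 is at distance² 112.53125 ≤ 114.03125.
The points at distance exactly r from the centre are P_1, P_3, P_4 — 3 points.

P_1, P_3, P_4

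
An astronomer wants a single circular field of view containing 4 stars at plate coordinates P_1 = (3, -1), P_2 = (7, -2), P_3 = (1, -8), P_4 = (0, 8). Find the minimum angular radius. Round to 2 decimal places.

A smallest enclosing disk is always determined by at most three of the input points on its boundary.
The farthest pair is P_3–P_4 with squared distance 257. The circle on this segment as diameter has centre (0.5, 0) and r² = 257/4 = 64.25.
Check P_1: distance² to centre = 7.25 ≤ 64.25, so it lies inside.
All remaining points lie in this disk, and no smaller disk contains both endpoints, so this is the minimum enclosing circle.
r = √(64.25) ≈ 8.02.

8.02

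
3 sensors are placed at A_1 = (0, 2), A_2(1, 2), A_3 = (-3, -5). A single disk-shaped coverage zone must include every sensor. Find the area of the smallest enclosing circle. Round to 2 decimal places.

51.05

Side lengths²: A_1A_2² = 1, A_1A_3² = 58, A_2A_3² = 65.
Since A_2A_3² = 65 ≥ 58 + 1 = 59, the angle opposite A_2A_3 is not acute, so the smallest enclosing circle has A_2A_3 as diameter.
Centre = midpoint of A_2A_3 = (-1, -1.5), r² = 65/4 = 16.25.
Area = π·r² = π·16.25 ≈ 51.05.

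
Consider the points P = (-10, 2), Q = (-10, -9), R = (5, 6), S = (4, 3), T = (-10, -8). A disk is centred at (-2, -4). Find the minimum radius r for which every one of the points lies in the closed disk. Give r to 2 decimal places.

The required radius is the distance from (-2, -4) to the farthest point.
Squared distances: 100, 89, 149, 85, 80.
Maximum is 149, attained at R.
r = √149 ≈ 12.21.

12.21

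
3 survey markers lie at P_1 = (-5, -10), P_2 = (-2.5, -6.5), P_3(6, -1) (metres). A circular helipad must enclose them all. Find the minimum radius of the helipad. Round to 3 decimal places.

7.106

Side lengths²: P_1P_2² = 18.5, P_1P_3² = 202, P_2P_3² = 102.5.
Since P_1P_3² = 202 ≥ 102.5 + 18.5 = 121, the angle opposite P_1P_3 is not acute, so the smallest enclosing circle has P_1P_3 as diameter.
Centre = midpoint of P_1P_3 = (0.5, -5.5), r² = 202/4 = 50.5.
r = √(50.5) ≈ 7.106.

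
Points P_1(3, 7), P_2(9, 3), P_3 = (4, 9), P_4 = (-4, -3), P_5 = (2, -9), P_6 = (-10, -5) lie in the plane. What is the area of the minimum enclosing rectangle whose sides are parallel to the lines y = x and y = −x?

In coordinates u = x + y, v = x − y the rectangle is axis-aligned; the map (x,y)→(u,v) scales areas by 2.
u-values: 10, 12, 13, -7, -7, -15; range = 13 − (-15) = 28.
v-values: -4, 6, -5, -1, 11, -5; range = 11 − (-5) = 16.
Area = (28 × 16) / 2 = 224.

224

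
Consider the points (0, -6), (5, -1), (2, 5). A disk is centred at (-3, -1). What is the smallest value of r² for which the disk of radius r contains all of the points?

The required radius is the distance from (-3, -1) to the farthest point.
Squared distances: 34, 64, 61.
Maximum is 64, attained at (5, -1).

64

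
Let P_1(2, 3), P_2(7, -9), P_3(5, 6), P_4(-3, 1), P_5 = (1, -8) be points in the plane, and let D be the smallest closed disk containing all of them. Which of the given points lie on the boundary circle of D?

P_2, P_3, P_4

The minimum enclosing circle is determined by three boundary points: P_2, P_3, P_4.
Their circumcentre is (111/26, -45/26) with r² = 20381/338.
The farthest remaining point P_5 is at distance² 16897/338 ≤ 20381/338.
The points at distance exactly r from the centre are P_2, P_3, P_4 — 3 points.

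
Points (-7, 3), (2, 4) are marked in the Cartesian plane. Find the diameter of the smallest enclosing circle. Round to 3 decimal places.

9.055

The smallest circle enclosing two points has them as diameter endpoints.
Centre = midpoint = (-2.5, 3.5); r² = |(-7, 3)−(2, 4)|²/4 = 82/4 = 20.5.
Diameter = 2r = 2√(20.5) ≈ 9.055.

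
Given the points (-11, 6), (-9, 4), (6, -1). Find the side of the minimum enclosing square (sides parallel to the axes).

The bounding box has width 17 and height 7.
An axis-aligned square enclosing the set must have side ≥ max(width, height).
So the minimum side is max(17, 7) = 17.

17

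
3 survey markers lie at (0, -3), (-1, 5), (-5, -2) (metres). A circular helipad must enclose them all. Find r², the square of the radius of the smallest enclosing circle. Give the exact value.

325/18

Call the three points A, B, C in the order given.
Side lengths²: AB² = 65, AC² = 26, BC² = 65.
Since BC² = 65 < 65 + 26 = 91, the triangle is acute, so the smallest enclosing circle is the circumcircle.
Circumcentre = (-11/6, 5/6), r² = 325/18.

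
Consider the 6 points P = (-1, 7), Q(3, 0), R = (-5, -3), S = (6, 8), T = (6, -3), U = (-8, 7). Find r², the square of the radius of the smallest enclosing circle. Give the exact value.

The minimum enclosing circle is determined by three boundary points: S, T, U.
Their circumcentre is (-9/14, 2.5) with r² = 7289/98.
The farthest remaining point R is at distance² 4825/98 ≤ 7289/98.

7289/98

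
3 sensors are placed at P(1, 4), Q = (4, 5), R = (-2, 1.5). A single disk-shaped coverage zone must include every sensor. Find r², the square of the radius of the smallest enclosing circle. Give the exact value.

Side lengths²: PQ² = 10, PR² = 15.25, QR² = 48.25.
Since QR² = 48.25 ≥ 15.25 + 10 = 25.25, the angle opposite QR is not acute, so the smallest enclosing circle has QR as diameter.
Centre = midpoint of QR = (1, 3.25), r² = 48.25/4 = 12.0625.

12.0625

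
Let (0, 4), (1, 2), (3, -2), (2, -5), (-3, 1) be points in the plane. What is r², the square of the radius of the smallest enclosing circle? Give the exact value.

The farthest pair is (0, 4)–(2, -5) with squared distance 85. The circle on this segment as diameter has centre (1, -0.5) and r² = 85/4 = 21.25.
Check (1, 2): distance² to centre = 6.25 ≤ 21.25, so it lies inside.
All remaining points lie in this disk, and no smaller disk contains both endpoints, so this is the minimum enclosing circle.

21.25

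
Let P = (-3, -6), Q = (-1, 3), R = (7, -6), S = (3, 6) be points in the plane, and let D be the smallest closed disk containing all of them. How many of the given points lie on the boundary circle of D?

A smallest enclosing disk is always determined by at most three of the input points on its boundary.
The minimum enclosing circle is determined by three boundary points: P, R, S.
Their circumcentre is (2, -1) with r² = 50.
The farthest remaining point Q is at distance² 25 ≤ 50.
The points at distance exactly r from the centre are P, R, S — 3 points.

3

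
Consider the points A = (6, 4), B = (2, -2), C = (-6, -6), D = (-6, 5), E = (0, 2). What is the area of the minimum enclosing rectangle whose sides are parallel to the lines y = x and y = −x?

165

In coordinates u = x + y, v = x − y the rectangle is axis-aligned; the map (x,y)→(u,v) scales areas by 2.
u-values: 10, 0, -12, -1, 2; range = 10 − (-12) = 22.
v-values: 2, 4, 0, -11, -2; range = 4 − (-11) = 15.
Area = (22 × 15) / 2 = 165.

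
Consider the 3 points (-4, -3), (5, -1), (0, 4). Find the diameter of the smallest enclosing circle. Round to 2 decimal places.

9.56

Call the three points A, B, C in the order given.
Side lengths²: AB² = 85, AC² = 65, BC² = 50.
Since AB² = 85 < 65 + 50 = 115, the triangle is acute, so the smallest enclosing circle is the circumcircle.
Circumcentre = (5/22, -17/22), r² = 5525/242.
Diameter = 2r = 2√(5525/242) ≈ 9.56.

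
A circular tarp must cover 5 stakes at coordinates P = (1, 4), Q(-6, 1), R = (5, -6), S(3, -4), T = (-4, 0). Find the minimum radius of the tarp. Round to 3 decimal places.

By Welzl's lemma the MEC is supported by two points (diametrically opposite) or three points (on a circumcircle).
The minimum enclosing circle is determined by three boundary points: P, Q, R.
Their circumcentre is (-17/41, -97/41) with r² = 71485/1681.
The farthest remaining point T is at distance² 31018/1681 ≤ 71485/1681.
r = √(71485/1681) ≈ 6.521.

6.521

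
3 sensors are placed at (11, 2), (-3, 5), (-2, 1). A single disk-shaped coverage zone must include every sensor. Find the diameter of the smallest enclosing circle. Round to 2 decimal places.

14.32

Call the three points A, B, C in the order given.
Side lengths²: AB² = 205, AC² = 170, BC² = 17.
Since AB² = 205 ≥ 170 + 17 = 187, the angle opposite AB is not acute, so the smallest enclosing circle has AB as diameter.
Centre = midpoint of AB = (4, 3.5), r² = 205/4 = 51.25.
Diameter = 2r = 2√(51.25) ≈ 14.32.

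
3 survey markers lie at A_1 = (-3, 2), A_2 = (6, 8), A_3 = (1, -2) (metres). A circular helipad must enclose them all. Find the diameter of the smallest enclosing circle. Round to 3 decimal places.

Side lengths²: A_1A_2² = 117, A_1A_3² = 32, A_2A_3² = 125.
Since A_2A_3² = 125 < 117 + 32 = 149, the triangle is acute, so the smallest enclosing circle is the circumcircle.
Circumcentre = (2.5, 3.5), r² = 32.5.
Diameter = 2r = 2√(32.5) ≈ 11.402.

11.402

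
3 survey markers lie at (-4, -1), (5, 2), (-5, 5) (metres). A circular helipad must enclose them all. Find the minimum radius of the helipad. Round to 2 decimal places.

Call the three points A, B, C in the order given.
Side lengths²: AB² = 90, AC² = 37, BC² = 109.
Since BC² = 109 < 90 + 37 = 127, the triangle is acute, so the smallest enclosing circle is the circumcircle.
Circumcentre = (-9/38, 103/38), r² = 20165/722.
r = √(20165/722) ≈ 5.28.

5.28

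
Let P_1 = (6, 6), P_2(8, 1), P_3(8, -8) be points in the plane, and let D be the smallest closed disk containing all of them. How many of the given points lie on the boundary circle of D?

Side lengths²: P_1P_2² = 29, P_1P_3² = 200, P_2P_3² = 81.
Since P_1P_3² = 200 ≥ 81 + 29 = 110, the angle opposite P_1P_3 is not acute, so the smallest enclosing circle has P_1P_3 as diameter.
Centre = midpoint of P_1P_3 = (7, -1), r² = 200/4 = 50.
The points at distance exactly r from the centre are P_1, P_3 — 2 points.

2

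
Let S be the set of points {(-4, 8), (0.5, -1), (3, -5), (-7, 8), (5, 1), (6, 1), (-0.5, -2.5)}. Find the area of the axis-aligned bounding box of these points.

x ranges over [-7, 6], width 13.
y ranges over [-5, 8], height 13.
Area = 13 × 13 = 169.

169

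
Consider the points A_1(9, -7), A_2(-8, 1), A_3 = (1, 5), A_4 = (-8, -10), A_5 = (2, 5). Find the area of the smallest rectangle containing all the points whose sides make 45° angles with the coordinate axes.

In coordinates u = x + y, v = x − y the rectangle is axis-aligned; the map (x,y)→(u,v) scales areas by 2.
u-values: 2, -7, 6, -18, 7; range = 7 − (-18) = 25.
v-values: 16, -9, -4, 2, -3; range = 16 − (-9) = 25.
Area = (25 × 25) / 2 = 312.5.

312.5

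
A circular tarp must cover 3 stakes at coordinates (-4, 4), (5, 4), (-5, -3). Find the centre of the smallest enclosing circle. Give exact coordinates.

Call the three points A, B, C in the order given.
Side lengths²: AB² = 81, AC² = 50, BC² = 149.
Since BC² = 149 ≥ 81 + 50 = 131, the angle opposite BC is not acute, so the smallest enclosing circle has BC as diameter.
Centre = midpoint of BC = (0, 0.5), r² = 149/4 = 37.25.
Centre = (0, 0.5).

(0, 0.5)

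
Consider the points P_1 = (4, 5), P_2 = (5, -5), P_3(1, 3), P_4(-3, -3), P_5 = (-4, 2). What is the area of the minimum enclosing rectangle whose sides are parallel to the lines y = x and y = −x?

In coordinates u = x + y, v = x − y the rectangle is axis-aligned; the map (x,y)→(u,v) scales areas by 2.
u-values: 9, 0, 4, -6, -2; range = 9 − (-6) = 15.
v-values: -1, 10, -2, 0, -6; range = 10 − (-6) = 16.
Area = (15 × 16) / 2 = 120.

120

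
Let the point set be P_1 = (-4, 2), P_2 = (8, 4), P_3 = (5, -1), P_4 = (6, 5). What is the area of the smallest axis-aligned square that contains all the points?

The bounding box has width 12 and height 6.
An axis-aligned square enclosing the set must have side ≥ max(width, height).
So the minimum side is max(12, 6) = 12.
Area = 12² = 144.

144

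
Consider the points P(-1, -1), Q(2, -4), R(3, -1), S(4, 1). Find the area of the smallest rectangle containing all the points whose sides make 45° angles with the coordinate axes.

21

In coordinates u = x + y, v = x − y the rectangle is axis-aligned; the map (x,y)→(u,v) scales areas by 2.
u-values: -2, -2, 2, 5; range = 5 − (-2) = 7.
v-values: 0, 6, 4, 3; range = 6 − 0 = 6.
Area = (7 × 6) / 2 = 21.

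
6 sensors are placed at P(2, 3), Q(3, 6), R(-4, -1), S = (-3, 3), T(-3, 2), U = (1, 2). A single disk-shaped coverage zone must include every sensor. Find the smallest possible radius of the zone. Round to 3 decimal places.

4.950

The minimum enclosing circle of a finite set is fixed by two of the points (as a diameter) or three (as a circumcircle).
The farthest pair is Q–R with squared distance 98. The circle on this segment as diameter has centre (-0.5, 2.5) and r² = 98/4 = 24.5.
Check P: distance² to centre = 6.5 ≤ 24.5, so it lies inside.
All remaining points lie in this disk, and no smaller disk contains both endpoints, so this is the minimum enclosing circle.
r = √(24.5) ≈ 4.950.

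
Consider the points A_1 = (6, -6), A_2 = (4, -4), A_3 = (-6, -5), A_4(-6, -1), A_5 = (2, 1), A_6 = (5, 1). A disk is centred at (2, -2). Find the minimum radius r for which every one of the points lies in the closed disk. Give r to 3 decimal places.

8.544

The required radius is the distance from (2, -2) to the farthest point.
Squared distances: 32, 8, 73, 65, 9, 18.
Maximum is 73, attained at A_3.
r = √73 ≈ 8.544.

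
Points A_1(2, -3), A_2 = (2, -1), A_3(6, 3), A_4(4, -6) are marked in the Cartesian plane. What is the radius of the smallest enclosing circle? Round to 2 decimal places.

4.61

The minimum enclosing circle of a finite set is fixed by two of the points (as a diameter) or three (as a circumcircle).
The farthest pair is A_3–A_4 with squared distance 85. The circle on this segment as diameter has centre (5, -1.5) and r² = 85/4 = 21.25.
Check A_1: distance² to centre = 11.25 ≤ 21.25, so it lies inside.
All remaining points lie in this disk, and no smaller disk contains both endpoints, so this is the minimum enclosing circle.
r = √(21.25) ≈ 4.61.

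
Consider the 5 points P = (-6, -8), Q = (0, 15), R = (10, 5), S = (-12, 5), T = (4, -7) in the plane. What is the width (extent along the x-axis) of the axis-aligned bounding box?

22

max x = 10, min x = -12, so width = 22.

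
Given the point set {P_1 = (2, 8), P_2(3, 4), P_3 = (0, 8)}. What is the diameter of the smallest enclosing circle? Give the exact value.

Side lengths²: P_1P_2² = 17, P_1P_3² = 4, P_2P_3² = 25.
Since P_2P_3² = 25 ≥ 17 + 4 = 21, the angle opposite P_2P_3 is not acute, so the smallest enclosing circle has P_2P_3 as diameter.
Centre = midpoint of P_2P_3 = (1.5, 6), r² = 25/4 = 6.25.
Diameter = 2r = 2√(6.25) = 5.

5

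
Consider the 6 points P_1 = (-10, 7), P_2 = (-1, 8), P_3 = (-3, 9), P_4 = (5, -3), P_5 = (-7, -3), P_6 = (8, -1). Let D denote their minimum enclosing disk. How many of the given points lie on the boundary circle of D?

By Welzl's lemma the MEC is supported by two points (diametrically opposite) or three points (on a circumcircle).
The farthest pair is P_1–P_6 with squared distance 388. The circle on this segment as diameter has centre (-1, 3) and r² = 388/4 = 97.
Check P_2: distance² to centre = 25 ≤ 97, so it lies inside.
All remaining points lie in this disk, and no smaller disk contains both endpoints, so this is the minimum enclosing circle.
The points at distance exactly r from the centre are P_1, P_6 — 2 points.

2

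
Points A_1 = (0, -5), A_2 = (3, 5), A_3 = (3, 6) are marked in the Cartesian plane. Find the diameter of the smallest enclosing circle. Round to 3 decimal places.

11.402

Side lengths²: A_1A_2² = 109, A_1A_3² = 130, A_2A_3² = 1.
Since A_1A_3² = 130 ≥ 109 + 1 = 110, the angle opposite A_1A_3 is not acute, so the smallest enclosing circle has A_1A_3 as diameter.
Centre = midpoint of A_1A_3 = (1.5, 0.5), r² = 130/4 = 32.5.
Diameter = 2r = 2√(32.5) ≈ 11.402.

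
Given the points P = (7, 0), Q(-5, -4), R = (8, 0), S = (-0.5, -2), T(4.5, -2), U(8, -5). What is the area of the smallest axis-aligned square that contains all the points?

169

The bounding box has width 13 and height 5.
An axis-aligned square enclosing the set must have side ≥ max(width, height).
So the minimum side is max(13, 5) = 13.
Area = 13² = 169.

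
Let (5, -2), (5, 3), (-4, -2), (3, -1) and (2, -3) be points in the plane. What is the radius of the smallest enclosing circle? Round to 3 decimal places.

5.148

The farthest pair is (5, 3)–(-4, -2) with squared distance 106. The circle on this segment as diameter has centre (0.5, 0.5) and r² = 106/4 = 26.5.
Check (5, -2): distance² to centre = 26.5 ≤ 26.5, so it lies inside.
All remaining points lie in this disk, and no smaller disk contains both endpoints, so this is the minimum enclosing circle.
r = √(26.5) ≈ 5.148.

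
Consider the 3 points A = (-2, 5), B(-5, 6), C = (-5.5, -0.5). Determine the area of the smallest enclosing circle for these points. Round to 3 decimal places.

Side lengths²: AB² = 10, AC² = 42.5, BC² = 42.5.
Since BC² = 42.5 < 42.5 + 10 = 52.5, the triangle is acute, so the smallest enclosing circle is the circumcircle.
Circumcentre = (-4.4375, 2.6875), r² = 11.2890625.
Area = π·r² = π·11.2890625 ≈ 35.466.

35.466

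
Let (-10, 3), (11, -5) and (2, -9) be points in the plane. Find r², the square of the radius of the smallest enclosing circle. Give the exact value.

126.25

Call the three points A, B, C in the order given.
Side lengths²: AB² = 505, AC² = 288, BC² = 97.
Since AB² = 505 ≥ 288 + 97 = 385, the angle opposite AB is not acute, so the smallest enclosing circle has AB as diameter.
Centre = midpoint of AB = (0.5, -1), r² = 505/4 = 126.25.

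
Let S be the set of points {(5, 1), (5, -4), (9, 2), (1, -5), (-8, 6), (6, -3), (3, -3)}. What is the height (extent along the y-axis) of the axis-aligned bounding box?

max y = 6, min y = -5, so height = 11.

11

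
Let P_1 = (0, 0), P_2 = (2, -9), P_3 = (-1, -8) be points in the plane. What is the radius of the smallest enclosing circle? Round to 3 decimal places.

Side lengths²: P_1P_2² = 85, P_1P_3² = 65, P_2P_3² = 10.
Since P_1P_2² = 85 ≥ 65 + 10 = 75, the angle opposite P_1P_2 is not acute, so the smallest enclosing circle has P_1P_2 as diameter.
Centre = midpoint of P_1P_2 = (1, -4.5), r² = 85/4 = 21.25.
r = √(21.25) ≈ 4.610.

4.610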